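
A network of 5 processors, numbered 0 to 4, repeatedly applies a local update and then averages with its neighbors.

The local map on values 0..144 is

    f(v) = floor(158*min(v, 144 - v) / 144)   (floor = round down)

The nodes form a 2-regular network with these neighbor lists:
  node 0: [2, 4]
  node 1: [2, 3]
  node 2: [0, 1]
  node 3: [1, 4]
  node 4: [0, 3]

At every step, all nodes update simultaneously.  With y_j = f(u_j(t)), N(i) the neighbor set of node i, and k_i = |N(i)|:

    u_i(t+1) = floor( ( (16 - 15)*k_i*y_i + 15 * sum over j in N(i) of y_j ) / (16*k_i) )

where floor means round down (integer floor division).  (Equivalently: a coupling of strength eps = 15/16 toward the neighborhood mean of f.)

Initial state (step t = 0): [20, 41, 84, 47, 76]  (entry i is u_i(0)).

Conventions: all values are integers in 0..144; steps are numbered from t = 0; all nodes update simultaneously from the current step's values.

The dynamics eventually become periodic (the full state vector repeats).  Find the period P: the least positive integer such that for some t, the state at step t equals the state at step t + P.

Simulating step by step:
t=0: [20, 41, 84, 47, 76]
t=1: [66, 57, 34, 58, 38]
t=2: [41, 50, 65, 52, 65]
t=3: [69, 63, 50, 62, 51]
t=4: [55, 61, 70, 62, 70]
t=5: [75, 71, 63, 70, 64]
t=6: [69, 72, 75, 73, 75]
t=7: [75, 76, 76, 77, 75]
t=8: [74, 73, 74, 74, 74]
t=9: [76, 76, 76, 76, 76]
t=10: [74, 74, 74, 74, 74]
t=11: [76, 76, 76, 76, 76]

Answer: 2
Key observation: The state at step 9, [76, 76, 76, 76, 76], reappears at step 11 — and no state repeats earlier — so the cycle the system enters has period 2.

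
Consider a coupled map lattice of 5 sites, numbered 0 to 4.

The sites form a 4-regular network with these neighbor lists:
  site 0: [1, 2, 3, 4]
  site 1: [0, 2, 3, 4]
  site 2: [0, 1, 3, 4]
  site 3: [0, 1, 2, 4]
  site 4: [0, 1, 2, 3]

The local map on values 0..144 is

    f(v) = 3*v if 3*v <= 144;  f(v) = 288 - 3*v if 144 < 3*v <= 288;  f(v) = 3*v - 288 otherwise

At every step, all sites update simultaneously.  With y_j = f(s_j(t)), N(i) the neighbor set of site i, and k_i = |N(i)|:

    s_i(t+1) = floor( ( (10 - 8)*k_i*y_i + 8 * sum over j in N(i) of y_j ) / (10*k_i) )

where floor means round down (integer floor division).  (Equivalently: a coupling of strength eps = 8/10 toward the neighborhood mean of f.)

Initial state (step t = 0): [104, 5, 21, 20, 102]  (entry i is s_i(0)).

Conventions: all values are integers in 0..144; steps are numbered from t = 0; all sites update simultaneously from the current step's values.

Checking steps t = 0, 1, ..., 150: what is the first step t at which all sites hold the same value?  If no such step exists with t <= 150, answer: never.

Answer: 1
Key observation: Synchronization is absorbing here: once all sites are equal they stay equal, and step 1 is the first all-equal step.

Derivation:
t=0: [104, 5, 21, 20, 102]  (not all equal)
t=1: [36, 36, 36, 36, 36]  (all equal)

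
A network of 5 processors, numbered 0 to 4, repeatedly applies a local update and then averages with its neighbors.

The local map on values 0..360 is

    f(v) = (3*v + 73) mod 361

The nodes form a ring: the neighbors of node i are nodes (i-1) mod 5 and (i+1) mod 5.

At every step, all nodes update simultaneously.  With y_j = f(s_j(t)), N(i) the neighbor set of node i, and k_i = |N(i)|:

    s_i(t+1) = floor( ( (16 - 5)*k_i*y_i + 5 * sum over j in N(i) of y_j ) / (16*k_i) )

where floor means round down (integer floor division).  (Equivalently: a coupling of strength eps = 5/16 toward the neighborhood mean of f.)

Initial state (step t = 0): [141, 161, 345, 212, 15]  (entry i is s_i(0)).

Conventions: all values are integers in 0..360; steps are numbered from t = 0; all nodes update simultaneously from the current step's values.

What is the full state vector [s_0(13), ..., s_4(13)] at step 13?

Simulating step by step:
t=0: [141, 161, 345, 212, 15]
t=1: [141, 159, 102, 261, 156]
t=2: [150, 153, 62, 123, 165]
t=3: [170, 183, 217, 128, 180]
t=4: [232, 214, 57, 105, 222]
t=5: [90, 288, 227, 59, 23]
t=6: [291, 206, 94, 199, 190]
t=7: [249, 317, 343, 311, 277]
t=8: [143, 225, 104, 226, 184]
t=9: [142, 43, 25, 64, 208]
t=10: [178, 183, 174, 257, 293]
t=11: [245, 254, 220, 156, 215]
t=12: [132, 92, 53, 181, 287]
t=13: [161, 293, 253, 244, 202]

Answer: [161, 293, 253, 244, 202]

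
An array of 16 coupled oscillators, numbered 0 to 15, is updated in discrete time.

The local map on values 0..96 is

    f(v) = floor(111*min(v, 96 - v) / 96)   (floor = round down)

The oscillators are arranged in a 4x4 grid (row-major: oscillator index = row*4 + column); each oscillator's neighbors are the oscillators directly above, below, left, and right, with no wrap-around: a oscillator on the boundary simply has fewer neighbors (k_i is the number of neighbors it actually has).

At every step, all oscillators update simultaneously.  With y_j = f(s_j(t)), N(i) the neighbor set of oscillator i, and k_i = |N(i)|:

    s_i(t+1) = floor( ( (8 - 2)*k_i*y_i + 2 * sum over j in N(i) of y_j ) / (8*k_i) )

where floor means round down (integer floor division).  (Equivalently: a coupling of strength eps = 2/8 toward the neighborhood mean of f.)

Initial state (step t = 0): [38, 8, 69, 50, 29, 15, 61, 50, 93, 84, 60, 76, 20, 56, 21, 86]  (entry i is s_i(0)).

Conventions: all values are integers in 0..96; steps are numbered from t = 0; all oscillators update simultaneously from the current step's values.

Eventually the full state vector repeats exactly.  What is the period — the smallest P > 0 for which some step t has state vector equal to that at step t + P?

Simulating step by step:
t=0: [38, 8, 69, 50, 29, 15, 61, 50, 93, 84, 60, 76, 20, 56, 21, 86]
t=1: [37, 14, 31, 50, 30, 18, 38, 49, 8, 16, 37, 26, 23, 39, 26, 14]
t=2: [37, 20, 35, 50, 31, 21, 41, 51, 13, 20, 39, 31, 26, 39, 31, 19]
t=3: [38, 26, 40, 51, 33, 26, 45, 50, 18, 25, 42, 36, 30, 41, 35, 24]
t=4: [40, 32, 45, 51, 36, 31, 50, 51, 23, 30, 46, 41, 33, 43, 40, 30]
t=5: [44, 38, 50, 52, 39, 36, 51, 51, 28, 35, 51, 46, 37, 46, 45, 37]
t=6: [48, 44, 51, 50, 44, 42, 51, 51, 34, 41, 51, 51, 42, 50, 51, 44]
t=7: [53, 50, 51, 52, 49, 48, 51, 52, 41, 47, 51, 51, 47, 52, 51, 50]
t=8: [50, 52, 51, 50, 53, 54, 52, 50, 48, 53, 52, 51, 52, 50, 51, 52]
t=9: [52, 50, 51, 52, 49, 48, 50, 52, 53, 49, 50, 51, 51, 52, 51, 50]
t=10: [50, 52, 52, 50, 53, 54, 52, 50, 50, 53, 52, 52, 51, 50, 52, 52]
t=11: [52, 50, 50, 52, 49, 48, 50, 52, 52, 49, 49, 50, 52, 52, 50, 50]
t=12: [50, 52, 52, 50, 53, 54, 53, 50, 50, 53, 53, 52, 50, 50, 52, 53]
t=13: [52, 50, 50, 52, 49, 48, 49, 52, 52, 49, 49, 50, 53, 52, 50, 49]
t=14: [50, 52, 52, 50, 53, 54, 53, 50, 50, 53, 53, 52, 49, 50, 52, 53]
t=15: [52, 50, 50, 52, 49, 48, 49, 52, 52, 49, 49, 50, 53, 52, 50, 49]

Answer: 2
Key observation: The state at step 13, [52, 50, 50, 52, 49, 48, 49, 52, 52, 49, 49, 50, 53, 52, 50, 49], reappears at step 15 — and no state repeats earlier — so the cycle the system enters has period 2.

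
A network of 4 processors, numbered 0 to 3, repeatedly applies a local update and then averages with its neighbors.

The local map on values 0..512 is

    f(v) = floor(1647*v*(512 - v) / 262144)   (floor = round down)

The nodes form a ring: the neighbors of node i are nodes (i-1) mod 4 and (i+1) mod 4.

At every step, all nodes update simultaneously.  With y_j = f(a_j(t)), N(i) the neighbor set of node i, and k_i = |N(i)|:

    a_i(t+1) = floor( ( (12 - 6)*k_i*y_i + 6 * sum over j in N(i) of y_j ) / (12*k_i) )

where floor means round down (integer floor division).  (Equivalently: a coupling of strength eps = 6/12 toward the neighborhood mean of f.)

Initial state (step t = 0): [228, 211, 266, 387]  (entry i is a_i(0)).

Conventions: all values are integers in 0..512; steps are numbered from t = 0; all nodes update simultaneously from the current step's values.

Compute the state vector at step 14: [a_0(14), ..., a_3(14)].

Answer: [260, 260, 260, 260]

Derivation:
t=0: [228, 211, 266, 387]
t=1: [378, 403, 381, 355]
t=2: [315, 295, 312, 332]
t=3: [388, 396, 390, 382]
t=4: [301, 294, 299, 306]
t=5: [399, 400, 399, 397]
t=6: [283, 282, 283, 284]
t=7: [406, 407, 406, 406]
t=8: [269, 269, 269, 270]
t=9: [410, 410, 410, 410]
t=10: [262, 262, 262, 262]
t=11: [411, 411, 411, 411]
t=12: [260, 260, 260, 260]
t=13: [411, 411, 411, 411]
t=14: [260, 260, 260, 260]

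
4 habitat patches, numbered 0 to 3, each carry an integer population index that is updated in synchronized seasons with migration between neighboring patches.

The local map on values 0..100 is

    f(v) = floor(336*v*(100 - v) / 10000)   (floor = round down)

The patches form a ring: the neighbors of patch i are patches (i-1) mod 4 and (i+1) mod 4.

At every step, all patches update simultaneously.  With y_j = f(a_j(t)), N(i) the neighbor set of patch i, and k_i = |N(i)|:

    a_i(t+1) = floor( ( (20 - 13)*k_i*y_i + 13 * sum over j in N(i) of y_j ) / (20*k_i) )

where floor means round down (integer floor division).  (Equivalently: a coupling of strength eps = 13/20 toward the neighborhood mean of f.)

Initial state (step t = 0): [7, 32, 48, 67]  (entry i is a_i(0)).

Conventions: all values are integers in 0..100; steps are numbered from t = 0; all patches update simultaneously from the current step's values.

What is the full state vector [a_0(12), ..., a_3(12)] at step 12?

Answer: [83, 83, 83, 83]

Derivation:
t=0: [7, 32, 48, 67]
t=1: [55, 59, 76, 59]
t=2: [81, 75, 74, 75]
t=3: [58, 59, 63, 59]
t=4: [81, 80, 79, 80]
t=5: [52, 53, 53, 53]
t=6: [83, 83, 83, 83]
t=7: [47, 47, 47, 47]
t=8: [83, 83, 83, 83]
t=9: [47, 47, 47, 47]
t=10: [83, 83, 83, 83]
t=11: [47, 47, 47, 47]
t=12: [83, 83, 83, 83]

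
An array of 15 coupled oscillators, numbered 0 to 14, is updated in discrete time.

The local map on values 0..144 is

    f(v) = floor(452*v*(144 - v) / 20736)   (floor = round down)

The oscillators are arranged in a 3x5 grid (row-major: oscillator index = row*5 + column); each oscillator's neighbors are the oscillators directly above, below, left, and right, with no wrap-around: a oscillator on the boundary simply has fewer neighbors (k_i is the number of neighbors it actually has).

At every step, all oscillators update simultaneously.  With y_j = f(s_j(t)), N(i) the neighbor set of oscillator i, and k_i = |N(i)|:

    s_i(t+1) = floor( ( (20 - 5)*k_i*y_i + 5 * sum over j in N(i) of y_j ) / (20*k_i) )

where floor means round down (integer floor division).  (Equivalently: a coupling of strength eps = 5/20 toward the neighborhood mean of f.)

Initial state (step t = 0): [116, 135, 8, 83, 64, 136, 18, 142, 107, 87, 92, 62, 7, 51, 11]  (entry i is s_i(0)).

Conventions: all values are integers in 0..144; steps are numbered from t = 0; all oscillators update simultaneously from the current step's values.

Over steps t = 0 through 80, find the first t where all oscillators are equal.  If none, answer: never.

Answer: 27
Key observation: Synchronization is absorbing here: once all oscillators are equal they stay equal, and step 27 is the first all-equal step.

Derivation:
t=0: [116, 135, 8, 83, 64, 136, 18, 142, 107, 87, 92, 62, 7, 51, 11]  (not all equal)
t=1: [58, 31, 29, 100, 110, 35, 47, 15, 84, 100, 94, 96, 33, 88, 49]  (not all equal)
t=2: [100, 80, 71, 93, 84, 88, 93, 53, 102, 95, 99, 98, 80, 104, 101]  (not all equal)
t=3: [98, 109, 110, 103, 107, 104, 103, 104, 94, 100, 98, 99, 107, 92, 94]  (not all equal)
t=4: [95, 84, 82, 91, 87, 91, 91, 90, 100, 95, 96, 95, 88, 102, 101]  (not all equal)
t=5: [102, 108, 109, 104, 106, 104, 105, 104, 96, 100, 100, 101, 105, 94, 94]  (not all equal)
t=6: [91, 85, 84, 90, 88, 90, 89, 90, 98, 95, 94, 93, 90, 100, 101]  (not all equal)
t=7: [105, 108, 108, 104, 106, 104, 105, 104, 98, 100, 102, 103, 104, 96, 95]  (not all equal)
t=8: [88, 84, 85, 89, 88, 90, 89, 90, 96, 95, 92, 91, 91, 99, 100]  (not all equal)
t=9: [107, 108, 108, 105, 106, 105, 106, 105, 100, 100, 104, 105, 104, 97, 96]  (not all equal)
t=10: [86, 84, 84, 88, 88, 88, 87, 89, 94, 94, 89, 89, 90, 98, 99]  (not all equal)
t=11: [108, 108, 108, 106, 106, 107, 107, 106, 102, 102, 106, 106, 104, 98, 97]  (not all equal)
t=12: [84, 84, 84, 87, 87, 85, 86, 87, 92, 93, 86, 87, 90, 97, 98]  (not all equal)
t=13: [109, 108, 108, 107, 107, 108, 108, 107, 104, 103, 108, 107, 105, 99, 98]  (not all equal)
t=14: [83, 83, 84, 86, 86, 83, 84, 86, 90, 91, 84, 85, 89, 95, 97]  (not all equal)
t=15: [110, 109, 108, 107, 107, 109, 109, 107, 105, 104, 109, 108, 106, 101, 100]  (not all equal)
t=16: [81, 82, 84, 86, 86, 82, 83, 85, 89, 90, 83, 84, 87, 93, 94]  (not all equal)
t=17: [110, 110, 109, 107, 107, 110, 109, 108, 106, 105, 109, 109, 107, 103, 102]  (not all equal)
t=18: [81, 81, 83, 85, 86, 81, 82, 84, 87, 88, 82, 83, 86, 91, 92]  (not all equal)
t=19: [111, 110, 109, 108, 108, 110, 110, 109, 107, 106, 110, 109, 108, 105, 104]  (not all equal)
t=20: [79, 81, 82, 84, 84, 80, 81, 83, 85, 86, 81, 82, 84, 88, 89]  (not all equal)
t=21: [111, 110, 110, 109, 108, 111, 110, 109, 108, 108, 110, 110, 109, 107, 106]  (not all equal)
t=22: [79, 80, 81, 83, 83, 79, 81, 82, 84, 84, 80, 81, 83, 85, 86]  (not all equal)
t=23: [111, 111, 110, 110, 109, 111, 110, 110, 109, 109, 111, 110, 110, 109, 108]  (not all equal)
t=24: [79, 79, 80, 81, 82, 79, 80, 81, 82, 83, 79, 80, 81, 82, 83]  (not all equal)
t=25: [111, 111, 111, 110, 110, 111, 111, 110, 110, 110, 111, 111, 110, 110, 110]  (not all equal)
t=26: [79, 79, 79, 80, 81, 79, 79, 80, 81, 81, 79, 79, 80, 81, 81]  (not all equal)
t=27: [111, 111, 111, 111, 111, 111, 111, 111, 111, 111, 111, 111, 111, 111, 111]  (all equal)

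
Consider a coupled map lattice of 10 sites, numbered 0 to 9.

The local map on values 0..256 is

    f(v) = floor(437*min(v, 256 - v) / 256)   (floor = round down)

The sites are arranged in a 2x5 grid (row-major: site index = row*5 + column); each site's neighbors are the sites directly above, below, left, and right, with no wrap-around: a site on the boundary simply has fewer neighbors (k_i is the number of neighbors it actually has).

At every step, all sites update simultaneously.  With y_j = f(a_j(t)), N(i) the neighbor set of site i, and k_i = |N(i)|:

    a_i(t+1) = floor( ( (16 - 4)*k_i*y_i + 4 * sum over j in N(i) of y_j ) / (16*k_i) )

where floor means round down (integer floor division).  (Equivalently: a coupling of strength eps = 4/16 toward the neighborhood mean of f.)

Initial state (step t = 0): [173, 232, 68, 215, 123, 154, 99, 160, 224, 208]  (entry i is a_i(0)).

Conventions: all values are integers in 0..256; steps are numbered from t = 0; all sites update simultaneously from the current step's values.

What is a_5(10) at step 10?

Simulating step by step:
t=0: [173, 232, 68, 215, 123, 154, 99, 160, 224, 208]
t=1: [132, 65, 109, 83, 175, 169, 157, 150, 66, 93]
t=2: [190, 129, 175, 142, 140, 158, 162, 173, 123, 149]
t=3: [131, 196, 149, 190, 195, 159, 163, 148, 199, 187]
t=4: [193, 122, 169, 115, 106, 170, 156, 174, 107, 112]
t=5: [124, 191, 156, 189, 183, 144, 168, 145, 180, 188]
t=6: [195, 126, 161, 120, 121, 188, 153, 179, 131, 118]
t=7: [119, 198, 167, 201, 205, 121, 169, 144, 204, 203]
t=8: [190, 116, 145, 96, 88, 198, 152, 175, 97, 89]
t=9: [121, 188, 183, 164, 151, 110, 169, 147, 161, 152]
t=10: [192, 126, 131, 156, 176, 184, 151, 175, 164, 175]

Answer: a_5(10) = 184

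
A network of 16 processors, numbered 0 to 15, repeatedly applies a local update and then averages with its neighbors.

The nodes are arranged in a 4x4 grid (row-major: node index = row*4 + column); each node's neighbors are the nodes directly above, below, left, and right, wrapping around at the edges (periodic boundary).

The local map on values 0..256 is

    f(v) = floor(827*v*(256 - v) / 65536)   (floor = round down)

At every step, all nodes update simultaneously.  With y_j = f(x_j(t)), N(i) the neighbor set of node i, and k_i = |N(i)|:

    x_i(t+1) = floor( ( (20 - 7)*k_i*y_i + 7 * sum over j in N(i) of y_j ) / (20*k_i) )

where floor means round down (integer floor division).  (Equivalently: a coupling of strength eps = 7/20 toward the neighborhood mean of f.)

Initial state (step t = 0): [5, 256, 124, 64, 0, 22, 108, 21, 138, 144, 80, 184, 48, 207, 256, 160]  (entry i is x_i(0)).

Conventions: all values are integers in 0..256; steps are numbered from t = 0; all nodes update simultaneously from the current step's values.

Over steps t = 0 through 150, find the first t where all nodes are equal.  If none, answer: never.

Simulating step by step:
t=0: [5, 256, 124, 64, 0, 22, 108, 21, 138, 144, 80, 184, 48, 207, 256, 160]  (not all equal)
t=1: [34, 36, 165, 142, 30, 76, 175, 86, 176, 182, 165, 164, 128, 111, 61, 164]  (not all equal)
t=2: [113, 122, 178, 190, 110, 158, 179, 177, 171, 174, 182, 188, 192, 186, 164, 189]  (not all equal)
t=3: [195, 198, 177, 165, 197, 193, 175, 175, 180, 179, 171, 164, 162, 170, 181, 161]  (not all equal)
t=4: [156, 151, 174, 183, 152, 155, 176, 177, 173, 173, 181, 187, 185, 179, 175, 190]  (not all equal)
t=5: [191, 195, 180, 171, 194, 194, 178, 176, 179, 180, 172, 165, 169, 175, 175, 161]  (not all equal)
t=6: [159, 154, 171, 180, 155, 154, 173, 176, 173, 171, 180, 186, 181, 175, 179, 189]  (not all equal)
t=7: [190, 194, 182, 174, 193, 195, 181, 177, 180, 182, 173, 166, 173, 179, 173, 162]  (not all equal)
t=8: [160, 155, 169, 177, 156, 153, 170, 174, 172, 169, 179, 185, 178, 172, 180, 188]  (not all equal)
t=9: [190, 194, 184, 177, 193, 195, 184, 180, 181, 184, 174, 168, 176, 182, 173, 164]  (not all equal)
t=10: [160, 154, 167, 174, 156, 153, 167, 171, 170, 167, 178, 183, 175, 169, 179, 186]  (not all equal)
t=11: [191, 195, 186, 180, 193, 195, 186, 182, 183, 186, 176, 170, 179, 184, 174, 167]  (not all equal)
t=12: [158, 153, 164, 170, 155, 152, 164, 168, 168, 164, 175, 180, 171, 166, 177, 183]  (not all equal)
t=13: [193, 196, 188, 184, 195, 197, 189, 185, 185, 189, 179, 174, 183, 187, 177, 171]  (not all equal)
t=14: [154, 150, 161, 166, 152, 148, 159, 164, 164, 159, 171, 177, 167, 162, 173, 179]  (not all equal)
t=15: [196, 198, 192, 188, 197, 199, 193, 189, 189, 193, 184, 178, 187, 191, 182, 176]  (not all equal)
t=16: [149, 146, 155, 160, 148, 145, 154, 158, 159, 154, 165, 171, 161, 156, 167, 173]  (not all equal)
t=17: [199, 201, 196, 193, 200, 201, 197, 194, 193, 197, 189, 185, 193, 195, 188, 183]  (not all equal)
t=18: [144, 141, 148, 152, 142, 140, 147, 151, 152, 147, 157, 162, 153, 149, 159, 164]  (not all equal)
t=19: [202, 203, 200, 198, 203, 203, 201, 199, 199, 201, 196, 193, 198, 200, 195, 192]  (not all equal)
t=20: [137, 136, 141, 144, 136, 135, 139, 142, 142, 139, 147, 150, 144, 141, 148, 152]  (not all equal)
t=21: [204, 204, 203, 203, 204, 205, 204, 203, 203, 204, 202, 200, 203, 203, 201, 199]  (not all equal)
t=22: [133, 133, 135, 135, 133, 131, 133, 135, 135, 133, 136, 139, 135, 135, 138, 141]  (not all equal)
t=23: [206, 206, 205, 205, 206, 206, 205, 205, 205, 205, 205, 205, 205, 205, 205, 204]  (not all equal)
t=24: [129, 129, 130, 131, 129, 129, 130, 130, 130, 130, 131, 131, 131, 130, 131, 132]  (not all equal)
t=25: [206, 206, 206, 206, 206, 206, 206, 206, 206, 206, 206, 206, 206, 206, 206, 206]  (all equal)

Answer: 25
Key observation: Synchronization is absorbing here: once all nodes are equal they stay equal, and step 25 is the first all-equal step.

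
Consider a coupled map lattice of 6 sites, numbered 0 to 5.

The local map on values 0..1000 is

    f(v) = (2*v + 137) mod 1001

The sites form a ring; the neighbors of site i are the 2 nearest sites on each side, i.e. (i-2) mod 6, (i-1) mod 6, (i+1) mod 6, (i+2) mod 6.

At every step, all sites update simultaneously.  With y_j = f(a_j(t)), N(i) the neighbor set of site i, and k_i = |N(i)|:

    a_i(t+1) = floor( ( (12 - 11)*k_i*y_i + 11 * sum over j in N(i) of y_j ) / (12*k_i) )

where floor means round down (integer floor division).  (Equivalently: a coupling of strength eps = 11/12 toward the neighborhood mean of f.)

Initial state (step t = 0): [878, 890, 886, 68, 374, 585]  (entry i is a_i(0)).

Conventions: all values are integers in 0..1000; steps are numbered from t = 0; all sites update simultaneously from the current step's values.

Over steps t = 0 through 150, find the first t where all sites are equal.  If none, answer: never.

Answer: 17
Key observation: Synchronization is absorbing here: once all sites are equal they stay equal, and step 17 is the first all-equal step.

Derivation:
t=0: [878, 890, 886, 68, 374, 585]  (not all equal)
t=1: [765, 621, 755, 713, 618, 705]  (not all equal)
t=2: [500, 586, 507, 491, 585, 498]  (not all equal)
t=3: [216, 148, 211, 215, 148, 209]  (not all equal)
t=4: [501, 551, 505, 501, 551, 505]  (not all equal)
t=5: [187, 150, 184, 187, 150, 184]  (not all equal)
t=6: [474, 502, 476, 474, 502, 476]  (not all equal)
t=7: [111, 90, 110, 111, 90, 110]  (not all equal)
t=8: [338, 354, 339, 338, 354, 339]  (not all equal)
t=9: [828, 816, 827, 828, 816, 827]  (not all equal)
t=10: [780, 789, 780, 780, 789, 780]  (not all equal)
t=11: [704, 697, 704, 704, 697, 704]  (not all equal)
t=12: [537, 542, 537, 537, 542, 537]  (not all equal)
t=13: [214, 210, 214, 214, 210, 214]  (not all equal)
t=14: [561, 564, 561, 561, 564, 561]  (not all equal)
t=15: [260, 258, 260, 260, 258, 260]  (not all equal)
t=16: [655, 656, 655, 655, 656, 655]  (not all equal)
t=17: [446, 446, 446, 446, 446, 446]  (all equal)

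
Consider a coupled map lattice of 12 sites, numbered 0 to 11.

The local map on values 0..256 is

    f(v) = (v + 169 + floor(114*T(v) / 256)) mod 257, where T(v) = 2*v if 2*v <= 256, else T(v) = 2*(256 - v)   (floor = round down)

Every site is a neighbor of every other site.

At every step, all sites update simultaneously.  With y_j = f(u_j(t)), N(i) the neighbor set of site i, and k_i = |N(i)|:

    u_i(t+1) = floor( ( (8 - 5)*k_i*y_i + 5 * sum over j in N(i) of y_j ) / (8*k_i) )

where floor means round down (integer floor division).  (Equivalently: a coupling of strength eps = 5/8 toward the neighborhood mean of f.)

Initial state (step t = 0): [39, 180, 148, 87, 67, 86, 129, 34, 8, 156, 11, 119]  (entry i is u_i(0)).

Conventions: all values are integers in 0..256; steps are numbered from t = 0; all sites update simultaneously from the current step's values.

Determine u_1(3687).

Answer: u_1(3687) = 157
Key observation: The state at step 5, [157, 157, 157, 157, 157, 157, 157, 157, 157, 157, 157, 157], reappears at step 6: the system is in a cycle of period 1 from step 5 on.  Therefore the state at step 3687 equals the state at step 5 + ((3687 - 5) mod 1) = 5, which is [157, 157, 157, 157, 157, 157, 157, 157, 157, 157, 157, 157].

Derivation:
t=0: [39, 180, 148, 87, 67, 86, 129, 34, 8, 156, 11, 119]
t=1: [179, 152, 151, 126, 114, 125, 151, 176, 160, 152, 162, 145]
t=2: [154, 153, 153, 152, 144, 151, 153, 154, 154, 153, 154, 153]
t=3: [155, 155, 155, 155, 155, 155, 155, 155, 155, 155, 155, 155]
t=4: [156, 156, 156, 156, 156, 156, 156, 156, 156, 156, 156, 156]
t=5: [157, 157, 157, 157, 157, 157, 157, 157, 157, 157, 157, 157]
t=6: [157, 157, 157, 157, 157, 157, 157, 157, 157, 157, 157, 157]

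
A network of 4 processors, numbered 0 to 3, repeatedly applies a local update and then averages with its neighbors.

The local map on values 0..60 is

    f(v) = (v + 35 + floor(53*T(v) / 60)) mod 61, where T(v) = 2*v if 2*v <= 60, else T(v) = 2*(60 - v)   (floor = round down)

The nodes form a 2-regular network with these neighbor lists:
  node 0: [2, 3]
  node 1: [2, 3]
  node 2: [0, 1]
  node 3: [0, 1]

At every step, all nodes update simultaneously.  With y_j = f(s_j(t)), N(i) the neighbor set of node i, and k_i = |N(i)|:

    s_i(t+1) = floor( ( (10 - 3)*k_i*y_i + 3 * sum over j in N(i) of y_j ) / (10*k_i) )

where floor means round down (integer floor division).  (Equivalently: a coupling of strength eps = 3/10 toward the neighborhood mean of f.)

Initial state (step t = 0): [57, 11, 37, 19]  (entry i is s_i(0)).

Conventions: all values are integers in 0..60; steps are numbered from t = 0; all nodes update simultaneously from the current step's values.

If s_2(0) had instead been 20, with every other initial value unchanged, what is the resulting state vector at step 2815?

Answer: [45, 45, 45, 45]
Key observation: The state at step 6, [45, 45, 45, 45], reappears at step 7: the system is in a cycle of period 1 from step 6 on.  Therefore the state at step 2815 equals the state at step 6 + ((2815 - 6) mod 1) = 6, which is [45, 45, 45, 45].

Derivation:
t=0: [57, 11, 20, 19]
t=1: [33, 11, 26, 24]
t=2: [50, 15, 40, 36]
t=3: [43, 25, 42, 44]
t=4: [46, 44, 46, 45]
t=5: [44, 45, 44, 45]
t=6: [45, 45, 45, 45]
t=7: [45, 45, 45, 45]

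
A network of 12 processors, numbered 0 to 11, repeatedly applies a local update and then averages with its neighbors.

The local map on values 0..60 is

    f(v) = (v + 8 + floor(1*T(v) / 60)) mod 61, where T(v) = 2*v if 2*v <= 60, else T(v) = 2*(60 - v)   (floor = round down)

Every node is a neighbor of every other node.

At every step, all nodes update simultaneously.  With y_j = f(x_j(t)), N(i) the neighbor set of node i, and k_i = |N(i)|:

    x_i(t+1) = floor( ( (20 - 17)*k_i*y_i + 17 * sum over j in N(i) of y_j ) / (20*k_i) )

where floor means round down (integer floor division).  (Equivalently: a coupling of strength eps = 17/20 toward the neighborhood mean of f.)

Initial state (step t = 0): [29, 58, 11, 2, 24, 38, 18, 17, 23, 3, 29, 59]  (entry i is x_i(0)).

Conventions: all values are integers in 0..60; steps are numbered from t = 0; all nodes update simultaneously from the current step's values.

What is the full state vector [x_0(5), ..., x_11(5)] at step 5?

Simulating step by step:
t=0: [29, 58, 11, 2, 24, 38, 18, 17, 23, 3, 29, 59]
t=1: [24, 22, 23, 22, 24, 25, 23, 23, 24, 22, 24, 22]
t=2: [31, 31, 31, 31, 31, 31, 31, 31, 31, 31, 31, 31]
t=3: [39, 39, 39, 39, 39, 39, 39, 39, 39, 39, 39, 39]
t=4: [47, 47, 47, 47, 47, 47, 47, 47, 47, 47, 47, 47]
t=5: [55, 55, 55, 55, 55, 55, 55, 55, 55, 55, 55, 55]

Answer: [55, 55, 55, 55, 55, 55, 55, 55, 55, 55, 55, 55]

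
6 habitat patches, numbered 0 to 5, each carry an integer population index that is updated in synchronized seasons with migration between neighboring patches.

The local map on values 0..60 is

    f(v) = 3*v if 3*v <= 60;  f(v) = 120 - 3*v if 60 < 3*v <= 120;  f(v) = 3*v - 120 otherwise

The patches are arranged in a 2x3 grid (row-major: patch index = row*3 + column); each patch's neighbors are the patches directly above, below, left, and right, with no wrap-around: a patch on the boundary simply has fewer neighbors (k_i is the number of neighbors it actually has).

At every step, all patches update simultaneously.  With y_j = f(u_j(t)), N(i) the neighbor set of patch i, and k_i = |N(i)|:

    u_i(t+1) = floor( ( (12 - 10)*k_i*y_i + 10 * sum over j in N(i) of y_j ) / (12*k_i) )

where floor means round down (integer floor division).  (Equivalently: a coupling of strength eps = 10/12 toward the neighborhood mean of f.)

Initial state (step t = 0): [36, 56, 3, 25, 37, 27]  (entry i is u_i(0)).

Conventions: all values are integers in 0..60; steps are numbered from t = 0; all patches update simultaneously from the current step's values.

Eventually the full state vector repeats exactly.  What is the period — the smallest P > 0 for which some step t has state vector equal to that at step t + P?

Answer: 4
Key observation: The state at step 95, [4, 20, 4, 20, 4, 20], reappears at step 99 — and no state repeats earlier — so the cycle the system enters has period 4.

Derivation:
t=0: [36, 56, 3, 25, 37, 27]
t=1: [40, 16, 37, 16, 38, 14]
t=2: [40, 12, 39, 10, 39, 13]
t=3: [27, 7, 31, 6, 29, 9]
t=4: [22, 31, 24, 33, 23, 29]
t=5: [29, 47, 33, 47, 31, 46]
t=6: [23, 26, 19, 28, 21, 23]
t=7: [41, 52, 48, 51, 45, 56]
t=8: [29, 17, 39, 13, 35, 24]
t=9: [43, 22, 41, 26, 40, 15]
t=10: [41, 12, 41, 10, 39, 8]
t=11: [28, 8, 25, 7, 25, 6]
t=12: [24, 39, 25, 37, 25, 40]
t=13: [13, 38, 8, 40, 10, 37]
t=14: [9, 26, 10, 28, 9, 24]
t=15: [37, 30, 42, 28, 39, 31]
t=16: [29, 10, 24, 11, 26, 8]
t=17: [31, 39, 30, 36, 31, 41]
t=18: [10, 23, 7, 24, 9, 24]
t=19: [46, 30, 44, 31, 45, 28]
t=20: [26, 17, 29, 18, 28, 17]
t=21: [50, 39, 48, 41, 49, 37]
t=22: [7, 23, 9, 24, 8, 22]
t=23: [44, 28, 48, 26, 46, 30]
t=24: [34, 21, 31, 19, 33, 22]
t=25: [50, 27, 50, 25, 50, 29]
t=26: [40, 31, 35, 32, 37, 30]
t=27: [21, 11, 26, 7, 24, 15]
t=28: [32, 46, 39, 47, 35, 45]
t=29: [20, 14, 14, 19, 17, 10]
t=30: [51, 49, 37, 55, 44, 43]
t=31: [35, 19, 16, 26, 24, 10]
t=32: [43, 40, 44, 33, 43, 45]
t=33: [10, 8, 8, 11, 11, 11]
t=34: [28, 28, 27, 31, 30, 29]
t=35: [32, 35, 35, 32, 31, 34]
t=36: [20, 20, 16, 25, 20, 20]
t=37: [53, 56, 58, 57, 55, 55]
t=38: [47, 46, 47, 43, 47, 48]
t=39: [14, 20, 21, 19, 17, 21]
t=40: [55, 51, 58, 48, 56, 54]
t=41: [31, 46, 40, 42, 35, 49]
t=42: [14, 14, 18, 18, 16, 10]
t=43: [47, 47, 39, 46, 43, 47]
t=44: [19, 12, 18, 15, 18, 8]
t=45: [43, 51, 34, 53, 38, 49]
t=46: [31, 14, 28, 12, 28, 14]
t=47: [37, 34, 41, 32, 39, 37]
t=48: [19, 7, 11, 9, 14, 4]
t=49: [29, 40, 19, 45, 23, 33]
t=50: [11, 39, 18, 37, 18, 48]
t=51: [10, 39, 20, 37, 19, 49]
t=52: [10, 41, 22, 37, 20, 53]
t=53: [10, 40, 26, 39, 24, 54]
t=54: [6, 33, 24, 33, 20, 44]
t=55: [20, 38, 21, 36, 25, 47]
t=56: [17, 46, 20, 45, 18, 46]
t=57: [22, 48, 25, 46, 23, 50]
t=58: [26, 45, 30, 46, 28, 45]
t=59: [20, 32, 17, 35, 19, 30]
t=60: [26, 50, 31, 51, 28, 50]
t=61: [33, 34, 29, 38, 31, 31]
t=62: [13, 25, 24, 21, 18, 29]
t=63: [49, 46, 40, 48, 46, 48]
t=64: [22, 15, 17, 22, 21, 11]
t=65: [50, 52, 41, 55, 46, 50]
t=66: [38, 20, 28, 27, 33, 13]
t=67: [42, 27, 47, 17, 41, 30]
t=68: [38, 14, 32, 12, 33, 15]
t=69: [33, 21, 40, 17, 37, 26]
t=70: [48, 17, 41, 21, 43, 10]
t=71: [49, 18, 34, 23, 39, 10]
t=72: [48, 22, 38, 21, 38, 13]
t=73: [50, 19, 39, 22, 42, 11]
t=74: [51, 20, 38, 24, 41, 9]
t=75: [50, 21, 37, 23, 38, 8]
t=76: [50, 22, 35, 23, 37, 10]
t=77: [48, 24, 37, 24, 39, 15]
t=78: [44, 18, 40, 19, 39, 12]
t=79: [48, 13, 37, 15, 41, 7]
t=80: [39, 16, 26, 18, 29, 8]
t=81: [43, 29, 37, 24, 40, 35]
t=82: [35, 10, 21, 11, 26, 6]
t=83: [28, 36, 29, 29, 29, 44]
t=84: [24, 30, 15, 34, 21, 29]
t=85: [28, 46, 33, 46, 32, 48]
t=86: [21, 25, 21, 28, 20, 22]
t=87: [43, 55, 50, 54, 47, 57]
t=88: [37, 24, 45, 19, 41, 29]
t=89: [45, 15, 36, 14, 38, 13]
t=90: [38, 16, 37, 15, 36, 14]
t=91: [39, 15, 39, 15, 39, 15]
t=92: [38, 10, 38, 10, 38, 10]
t=93: [26, 10, 26, 10, 26, 10]
t=94: [32, 40, 32, 40, 32, 40]
t=95: [4, 20, 4, 20, 4, 20]
t=96: [52, 20, 52, 20, 52, 20]
t=97: [56, 40, 56, 40, 56, 40]
t=98: [8, 40, 8, 40, 8, 40]
t=99: [4, 20, 4, 20, 4, 20]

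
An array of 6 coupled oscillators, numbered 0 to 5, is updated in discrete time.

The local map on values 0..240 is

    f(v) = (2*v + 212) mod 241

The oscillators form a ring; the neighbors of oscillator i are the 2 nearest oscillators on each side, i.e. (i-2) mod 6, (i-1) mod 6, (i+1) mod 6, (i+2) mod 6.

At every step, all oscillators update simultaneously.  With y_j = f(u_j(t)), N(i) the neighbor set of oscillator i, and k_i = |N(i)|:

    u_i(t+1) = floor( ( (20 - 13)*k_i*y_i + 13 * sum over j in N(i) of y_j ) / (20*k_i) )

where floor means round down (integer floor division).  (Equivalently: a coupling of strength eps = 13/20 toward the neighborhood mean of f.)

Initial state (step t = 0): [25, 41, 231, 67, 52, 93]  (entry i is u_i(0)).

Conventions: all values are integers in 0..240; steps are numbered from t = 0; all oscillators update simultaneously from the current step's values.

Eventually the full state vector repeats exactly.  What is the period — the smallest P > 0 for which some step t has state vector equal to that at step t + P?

Answer: 24
Key observation: The state at step 7, [202, 202, 205, 205, 205, 202], reappears at step 31 — and no state repeats earlier — so the cycle the system enters has period 24.

Derivation:
t=0: [25, 41, 231, 67, 52, 93]
t=1: [84, 95, 108, 114, 103, 96]
t=2: [160, 168, 175, 181, 173, 166]
t=3: [63, 69, 74, 78, 72, 67]
t=4: [106, 110, 114, 117, 113, 109]
t=5: [190, 192, 195, 197, 195, 192]
t=6: [114, 115, 118, 119, 118, 115]
t=7: [202, 202, 205, 205, 205, 202]
t=8: [135, 135, 138, 138, 138, 135]
t=9: [1, 1, 4, 4, 4, 1]
t=10: [215, 215, 218, 218, 218, 215]
t=11: [161, 161, 164, 164, 164, 161]
t=12: [53, 53, 56, 56, 56, 53]
t=13: [78, 78, 81, 81, 81, 78]
t=14: [128, 128, 131, 131, 131, 128]
t=15: [228, 228, 231, 231, 231, 228]
t=16: [187, 187, 190, 190, 190, 187]
t=17: [105, 105, 108, 108, 108, 105]
t=18: [182, 182, 185, 185, 185, 182]
t=19: [95, 95, 98, 98, 98, 95]
t=20: [162, 162, 165, 165, 165, 162]
t=21: [55, 55, 58, 58, 58, 55]
t=22: [82, 82, 85, 85, 85, 82]
t=23: [136, 136, 139, 139, 139, 136]
t=24: [3, 3, 6, 6, 6, 3]
t=25: [219, 219, 222, 222, 222, 219]
t=26: [169, 169, 172, 172, 172, 169]
t=27: [69, 69, 72, 72, 72, 69]
t=28: [110, 110, 113, 113, 113, 110]
t=29: [192, 192, 195, 195, 195, 192]
t=30: [115, 115, 118, 118, 118, 115]
t=31: [202, 202, 205, 205, 205, 202]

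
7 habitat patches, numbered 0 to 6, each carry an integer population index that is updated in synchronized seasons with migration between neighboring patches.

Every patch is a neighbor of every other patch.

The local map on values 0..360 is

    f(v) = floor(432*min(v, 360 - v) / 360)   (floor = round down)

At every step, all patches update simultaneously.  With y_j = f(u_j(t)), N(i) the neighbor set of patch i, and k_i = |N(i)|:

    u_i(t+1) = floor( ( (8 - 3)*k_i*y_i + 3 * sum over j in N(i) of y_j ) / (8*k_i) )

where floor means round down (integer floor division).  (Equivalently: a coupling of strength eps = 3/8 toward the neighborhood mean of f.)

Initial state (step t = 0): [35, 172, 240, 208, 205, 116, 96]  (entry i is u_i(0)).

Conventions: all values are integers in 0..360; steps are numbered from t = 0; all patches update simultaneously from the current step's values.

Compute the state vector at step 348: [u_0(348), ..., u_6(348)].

Answer: [177, 177, 177, 177, 177, 177, 177]
Key observation: The state at step 19, [212, 212, 212, 212, 212, 212, 212], reappears at step 21: the system is in a cycle of period 2 from step 19 on.  Therefore the state at step 348 equals the state at step 19 + ((348 - 19) mod 2) = 20, which is [177, 177, 177, 177, 177, 177, 177].

Derivation:
t=0: [35, 172, 240, 208, 205, 116, 96]
t=1: [87, 179, 144, 165, 168, 141, 128]
t=2: [134, 196, 172, 187, 188, 170, 161]
t=3: [175, 196, 201, 202, 201, 200, 194]
t=4: [203, 195, 192, 191, 192, 193, 197]
t=5: [192, 197, 199, 200, 199, 199, 196]
t=6: [198, 194, 193, 193, 193, 193, 195]
t=7: [196, 198, 199, 199, 199, 199, 198]
t=8: [195, 193, 193, 193, 193, 193, 193]
t=9: [198, 199, 199, 199, 199, 199, 199]
t=10: [193, 193, 193, 193, 193, 193, 193]
t=11: [200, 200, 200, 200, 200, 200, 200]
t=12: [192, 192, 192, 192, 192, 192, 192]
t=13: [201, 201, 201, 201, 201, 201, 201]
t=14: [190, 190, 190, 190, 190, 190, 190]
t=15: [204, 204, 204, 204, 204, 204, 204]
t=16: [187, 187, 187, 187, 187, 187, 187]
t=17: [207, 207, 207, 207, 207, 207, 207]
t=18: [183, 183, 183, 183, 183, 183, 183]
t=19: [212, 212, 212, 212, 212, 212, 212]
t=20: [177, 177, 177, 177, 177, 177, 177]
t=21: [212, 212, 212, 212, 212, 212, 212]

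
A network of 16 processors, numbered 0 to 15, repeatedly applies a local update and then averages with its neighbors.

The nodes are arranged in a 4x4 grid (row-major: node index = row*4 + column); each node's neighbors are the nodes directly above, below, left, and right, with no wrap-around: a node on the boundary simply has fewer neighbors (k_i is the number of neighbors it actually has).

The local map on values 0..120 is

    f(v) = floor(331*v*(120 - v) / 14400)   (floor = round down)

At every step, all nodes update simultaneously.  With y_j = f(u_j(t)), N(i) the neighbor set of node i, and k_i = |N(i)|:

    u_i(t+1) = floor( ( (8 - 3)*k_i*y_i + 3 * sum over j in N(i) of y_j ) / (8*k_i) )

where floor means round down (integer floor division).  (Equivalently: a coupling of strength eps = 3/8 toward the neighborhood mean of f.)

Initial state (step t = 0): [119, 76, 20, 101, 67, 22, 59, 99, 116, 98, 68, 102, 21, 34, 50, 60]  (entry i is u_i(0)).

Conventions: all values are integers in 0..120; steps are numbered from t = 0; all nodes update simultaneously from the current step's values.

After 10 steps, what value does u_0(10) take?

Simulating step by step:
t=0: [119, 76, 20, 101, 67, 22, 59, 99, 116, 98, 68, 102, 21, 34, 50, 60]
t=1: [30, 59, 53, 44, 58, 57, 72, 50, 28, 50, 74, 52, 43, 63, 78, 74]
t=2: [69, 79, 80, 77, 76, 81, 79, 79, 66, 78, 78, 80, 73, 80, 76, 78]
t=3: [78, 74, 73, 75, 76, 73, 73, 74, 79, 75, 74, 73, 77, 74, 75, 74]
t=4: [75, 77, 77, 77, 75, 77, 78, 77, 74, 77, 77, 78, 76, 77, 77, 77]
t=5: [76, 76, 75, 76, 77, 76, 75, 75, 77, 76, 75, 75, 76, 76, 76, 75]
t=6: [76, 76, 76, 76, 76, 76, 76, 76, 76, 76, 76, 77, 76, 76, 76, 76]
t=7: [76, 76, 76, 76, 76, 76, 76, 76, 76, 76, 76, 76, 76, 76, 76, 76]
t=8: [76, 76, 76, 76, 76, 76, 76, 76, 76, 76, 76, 76, 76, 76, 76, 76]
t=9: [76, 76, 76, 76, 76, 76, 76, 76, 76, 76, 76, 76, 76, 76, 76, 76]
t=10: [76, 76, 76, 76, 76, 76, 76, 76, 76, 76, 76, 76, 76, 76, 76, 76]

Answer: u_0(10) = 76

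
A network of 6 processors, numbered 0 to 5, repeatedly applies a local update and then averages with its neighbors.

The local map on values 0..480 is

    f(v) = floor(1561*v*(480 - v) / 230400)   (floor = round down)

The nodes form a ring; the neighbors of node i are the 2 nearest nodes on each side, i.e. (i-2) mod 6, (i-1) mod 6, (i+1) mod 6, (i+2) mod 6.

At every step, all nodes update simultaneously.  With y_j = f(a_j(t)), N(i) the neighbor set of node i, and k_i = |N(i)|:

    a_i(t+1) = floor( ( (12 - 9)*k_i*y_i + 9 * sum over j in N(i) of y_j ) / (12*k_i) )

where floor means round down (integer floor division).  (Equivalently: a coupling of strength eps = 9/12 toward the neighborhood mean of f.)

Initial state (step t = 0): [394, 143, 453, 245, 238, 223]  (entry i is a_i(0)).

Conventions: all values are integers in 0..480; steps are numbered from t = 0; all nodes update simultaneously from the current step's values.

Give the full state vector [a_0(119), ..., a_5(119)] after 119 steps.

Simulating step by step:
t=0: [394, 143, 453, 245, 238, 223]
t=1: [279, 285, 270, 319, 301, 347]
t=2: [364, 360, 371, 356, 357, 353]
t=3: [289, 290, 288, 293, 291, 295]
t=4: [372, 372, 372, 371, 371, 371]
t=5: [272, 272, 272, 272, 272, 272]
t=6: [383, 383, 383, 383, 383, 383]
t=7: [251, 251, 251, 251, 251, 251]
t=8: [389, 389, 389, 389, 389, 389]
t=9: [239, 239, 239, 239, 239, 239]
t=10: [390, 390, 390, 390, 390, 390]
t=11: [237, 237, 237, 237, 237, 237]
t=12: [390, 390, 390, 390, 390, 390]

Answer: [237, 237, 237, 237, 237, 237]
Key observation: The state at step 10, [390, 390, 390, 390, 390, 390], reappears at step 12: the system is in a cycle of period 2 from step 10 on.  Therefore the state at step 119 equals the state at step 10 + ((119 - 10) mod 2) = 11, which is [237, 237, 237, 237, 237, 237].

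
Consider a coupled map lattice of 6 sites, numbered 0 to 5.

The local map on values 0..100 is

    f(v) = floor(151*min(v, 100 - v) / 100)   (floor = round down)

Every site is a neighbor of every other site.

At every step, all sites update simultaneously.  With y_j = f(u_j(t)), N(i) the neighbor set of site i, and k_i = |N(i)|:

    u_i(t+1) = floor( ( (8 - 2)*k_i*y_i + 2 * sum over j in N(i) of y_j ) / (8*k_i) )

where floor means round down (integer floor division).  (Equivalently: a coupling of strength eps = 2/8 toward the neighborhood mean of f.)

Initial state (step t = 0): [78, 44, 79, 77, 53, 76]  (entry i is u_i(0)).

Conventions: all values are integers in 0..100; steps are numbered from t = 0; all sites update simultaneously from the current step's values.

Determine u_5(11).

Answer: u_5(11) = 66

Derivation:
t=0: [78, 44, 79, 77, 53, 76]
t=1: [36, 59, 35, 37, 62, 38]
t=2: [54, 59, 53, 55, 56, 56]
t=3: [68, 62, 68, 66, 66, 66]
t=4: [48, 55, 48, 51, 51, 51]
t=5: [71, 68, 71, 72, 72, 72]
t=6: [43, 46, 43, 42, 42, 42]
t=7: [64, 67, 64, 63, 63, 63]
t=8: [53, 50, 53, 54, 54, 54]
t=9: [70, 73, 70, 69, 69, 69]
t=10: [44, 41, 44, 45, 45, 45]
t=11: [65, 62, 65, 66, 66, 66]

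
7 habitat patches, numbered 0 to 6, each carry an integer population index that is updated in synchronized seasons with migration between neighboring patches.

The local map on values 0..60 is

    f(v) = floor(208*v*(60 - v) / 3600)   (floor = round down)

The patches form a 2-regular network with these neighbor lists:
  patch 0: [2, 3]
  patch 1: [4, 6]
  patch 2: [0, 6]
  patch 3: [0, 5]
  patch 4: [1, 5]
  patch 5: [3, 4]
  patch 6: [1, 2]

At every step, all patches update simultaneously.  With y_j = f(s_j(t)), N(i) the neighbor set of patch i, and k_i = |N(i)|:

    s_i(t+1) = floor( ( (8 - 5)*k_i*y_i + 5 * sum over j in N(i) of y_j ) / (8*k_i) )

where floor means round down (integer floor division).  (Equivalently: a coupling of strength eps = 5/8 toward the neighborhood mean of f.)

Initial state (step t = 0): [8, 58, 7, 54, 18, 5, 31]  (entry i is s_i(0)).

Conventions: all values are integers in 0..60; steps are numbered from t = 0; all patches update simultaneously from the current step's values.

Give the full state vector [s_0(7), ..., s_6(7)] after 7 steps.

Simulating step by step:
t=0: [8, 58, 7, 54, 18, 5, 31]
t=1: [21, 31, 31, 18, 22, 24, 27]
t=2: [47, 50, 49, 46, 49, 46, 51]
t=3: [34, 28, 30, 36, 31, 35, 28]
t=4: [50, 51, 51, 49, 50, 50, 51]
t=5: [28, 26, 26, 29, 27, 28, 26]
t=6: [51, 51, 51, 51, 51, 51, 51]
t=7: [26, 26, 26, 26, 26, 26, 26]

Answer: [26, 26, 26, 26, 26, 26, 26]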